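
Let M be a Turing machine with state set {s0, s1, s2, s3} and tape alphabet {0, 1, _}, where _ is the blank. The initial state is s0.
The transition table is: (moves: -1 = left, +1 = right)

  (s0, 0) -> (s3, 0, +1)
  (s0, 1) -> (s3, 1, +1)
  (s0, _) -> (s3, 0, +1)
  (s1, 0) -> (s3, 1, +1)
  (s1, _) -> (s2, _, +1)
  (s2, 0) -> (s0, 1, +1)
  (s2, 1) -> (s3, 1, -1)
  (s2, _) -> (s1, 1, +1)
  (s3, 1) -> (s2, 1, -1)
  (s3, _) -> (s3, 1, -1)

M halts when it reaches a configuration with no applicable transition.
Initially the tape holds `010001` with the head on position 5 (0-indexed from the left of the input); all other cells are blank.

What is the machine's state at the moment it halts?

state=s0 head=5 tape=01000[1]_   (s0,1)→(s3,1,+1)
state=s3 head=6 tape=010001[_]   (s3,_)→(s3,1,-1)
state=s3 head=5 tape=01000[1]1   (s3,1)→(s2,1,-1)
state=s2 head=4 tape=0100[0]11   (s2,0)→(s0,1,+1)
state=s0 head=5 tape=01001[1]1   (s0,1)→(s3,1,+1)
state=s3 head=6 tape=010011[1]   (s3,1)→(s2,1,-1)
state=s2 head=5 tape=01001[1]1   (s2,1)→(s3,1,-1)
state=s3 head=4 tape=0100[1]11   (s3,1)→(s2,1,-1)
state=s2 head=3 tape=010[0]111   (s2,0)→(s0,1,+1)
state=s0 head=4 tape=0101[1]11   (s0,1)→(s3,1,+1)
state=s3 head=5 tape=01011[1]1   (s3,1)→(s2,1,-1)
state=s2 head=4 tape=0101[1]11   (s2,1)→(s3,1,-1)
state=s3 head=3 tape=010[1]111   (s3,1)→(s2,1,-1)
state=s2 head=2 tape=01[0]1111   (s2,0)→(s0,1,+1)
state=s0 head=3 tape=011[1]111   (s0,1)→(s3,1,+1)
state=s3 head=4 tape=0111[1]11   (s3,1)→(s2,1,-1)
state=s2 head=3 tape=011[1]111   (s2,1)→(s3,1,-1)
state=s3 head=2 tape=01[1]1111   (s3,1)→(s2,1,-1)
state=s2 head=1 tape=0[1]11111   (s2,1)→(s3,1,-1)
state=s3 head=0 tape=[0]111111
No transition is defined for (s3, 0); M halts in state s3.

s3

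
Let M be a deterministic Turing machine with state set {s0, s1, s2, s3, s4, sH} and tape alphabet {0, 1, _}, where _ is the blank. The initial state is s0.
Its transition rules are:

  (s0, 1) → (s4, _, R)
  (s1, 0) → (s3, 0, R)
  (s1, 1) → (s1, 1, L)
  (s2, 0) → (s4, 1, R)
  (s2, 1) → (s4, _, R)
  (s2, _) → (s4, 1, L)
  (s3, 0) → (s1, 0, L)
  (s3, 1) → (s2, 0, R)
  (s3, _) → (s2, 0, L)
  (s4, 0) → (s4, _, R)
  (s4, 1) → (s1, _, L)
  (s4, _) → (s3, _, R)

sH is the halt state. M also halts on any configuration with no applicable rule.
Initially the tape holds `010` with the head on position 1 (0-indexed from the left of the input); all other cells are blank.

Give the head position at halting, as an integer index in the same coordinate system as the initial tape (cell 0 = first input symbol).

4

state=s0 head=1 tape=0[1]0____   (s0,1)→(s4,_,R)
state=s4 head=2 tape=0_[0]____   (s4,0)→(s4,_,R)
state=s4 head=3 tape=0__[_]___   (s4,_)→(s3,_,R)
state=s3 head=4 tape=0___[_]__   (s3,_)→(s2,0,L)
state=s2 head=3 tape=0__[_]0__   (s2,_)→(s4,1,L)
state=s4 head=2 tape=0_[_]10__   (s4,_)→(s3,_,R)
state=s3 head=3 tape=0__[1]0__   (s3,1)→(s2,0,R)
state=s2 head=4 tape=0__0[0]__   (s2,0)→(s4,1,R)
state=s4 head=5 tape=0__01[_]_   (s4,_)→(s3,_,R)
state=s3 head=6 tape=0__01_[_]   (s3,_)→(s2,0,L)
state=s2 head=5 tape=0__01[_]0   (s2,_)→(s4,1,L)
state=s4 head=4 tape=0__0[1]10   (s4,1)→(s1,_,L)
state=s1 head=3 tape=0__[0]_10   (s1,0)→(s3,0,R)
state=s3 head=4 tape=0__0[_]10   (s3,_)→(s2,0,L)
state=s2 head=3 tape=0__[0]010   (s2,0)→(s4,1,R)
state=s4 head=4 tape=0__1[0]10   (s4,0)→(s4,_,R)
state=s4 head=5 tape=0__1_[1]0   (s4,1)→(s1,_,L)
state=s1 head=4 tape=0__1[_]_0
At halt the head is at cell 4.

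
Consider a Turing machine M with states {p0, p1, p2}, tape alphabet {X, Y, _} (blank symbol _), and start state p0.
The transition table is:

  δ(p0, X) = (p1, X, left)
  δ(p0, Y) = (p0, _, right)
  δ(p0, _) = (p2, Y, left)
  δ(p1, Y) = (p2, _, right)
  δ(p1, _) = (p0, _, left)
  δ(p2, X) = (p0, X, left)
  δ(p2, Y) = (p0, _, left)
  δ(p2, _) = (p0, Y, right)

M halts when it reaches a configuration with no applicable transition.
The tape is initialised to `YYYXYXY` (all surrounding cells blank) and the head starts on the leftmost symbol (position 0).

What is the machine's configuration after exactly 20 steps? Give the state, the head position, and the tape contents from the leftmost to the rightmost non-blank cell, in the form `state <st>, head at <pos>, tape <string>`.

p0 | [Y]YYXYXY   read Y → write _, move right, go to p0
p0 | _[Y]YXYXY   read Y → write _, move right, go to p0
p0 | __[Y]XYXY   read Y → write _, move right, go to p0
p0 | ___[X]YXY   read X → write X, move left, go to p1
p1 | __[_]XYXY   read _ → write _, move left, go to p0
p0 | _[_]_XYXY   read _ → write Y, move left, go to p2
p2 | [_]Y_XYXY   read _ → write Y, move right, go to p0
p0 | Y[Y]_XYXY   read Y → write _, move right, go to p0
p0 | Y_[_]XYXY   read _ → write Y, move left, go to p2
p2 | Y[_]YXYXY   read _ → write Y, move right, go to p0
p0 | YY[Y]XYXY   read Y → write _, move right, go to p0
p0 | YY_[X]YXY   read X → write X, move left, go to p1
p1 | YY[_]XYXY   read _ → write _, move left, go to p0
p0 | Y[Y]_XYXY   read Y → write _, move right, go to p0
p0 | Y_[_]XYXY   read _ → write Y, move left, go to p2
p2 | Y[_]YXYXY   read _ → write Y, move right, go to p0
p0 | YY[Y]XYXY   read Y → write _, move right, go to p0
p0 | YY_[X]YXY   read X → write X, move left, go to p1
p1 | YY[_]XYXY   read _ → write _, move left, go to p0
p0 | Y[Y]_XYXY   read Y → write _, move right, go to p0
p0 | Y_[_]XYXY
After 20 steps: state p0, head at 2, tape Y__XYXY.

state p0, head at 2, tape Y__XYXY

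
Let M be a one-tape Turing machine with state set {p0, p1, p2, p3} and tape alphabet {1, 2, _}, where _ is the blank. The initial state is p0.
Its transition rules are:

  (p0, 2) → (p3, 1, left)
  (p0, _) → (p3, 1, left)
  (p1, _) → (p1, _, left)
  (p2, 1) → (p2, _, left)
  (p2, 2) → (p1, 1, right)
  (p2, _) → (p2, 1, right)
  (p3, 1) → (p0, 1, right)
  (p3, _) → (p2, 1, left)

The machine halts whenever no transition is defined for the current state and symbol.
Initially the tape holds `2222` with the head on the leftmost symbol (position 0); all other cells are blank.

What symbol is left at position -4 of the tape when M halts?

1

p0 | ____[2]222   read 2 → write 1, move left, go to p3
p3 | ___[_]1222   read _ → write 1, move left, go to p2
p2 | __[_]11222   read _ → write 1, move right, go to p2
p2 | __1[1]1222   read 1 → write _, move left, go to p2
p2 | __[1]_1222   read 1 → write _, move left, go to p2
p2 | _[_]__1222   read _ → write 1, move right, go to p2
p2 | _1[_]_1222   read _ → write 1, move right, go to p2
p2 | _11[_]1222   read _ → write 1, move right, go to p2
p2 | _111[1]222   read 1 → write _, move left, go to p2
p2 | _11[1]_222   read 1 → write _, move left, go to p2
p2 | _1[1]__222   read 1 → write _, move left, go to p2
p2 | _[1]___222   read 1 → write _, move left, go to p2
p2 | [_]____222   read _ → write 1, move right, go to p2
p2 | 1[_]___222   read _ → write 1, move right, go to p2
p2 | 11[_]__222   read _ → write 1, move right, go to p2
p2 | 111[_]_222   read _ → write 1, move right, go to p2
p2 | 1111[_]222   read _ → write 1, move right, go to p2
p2 | 11111[2]22   read 2 → write 1, move right, go to p1
p1 | 111111[2]2
Cell -4 holds 1 when M halts.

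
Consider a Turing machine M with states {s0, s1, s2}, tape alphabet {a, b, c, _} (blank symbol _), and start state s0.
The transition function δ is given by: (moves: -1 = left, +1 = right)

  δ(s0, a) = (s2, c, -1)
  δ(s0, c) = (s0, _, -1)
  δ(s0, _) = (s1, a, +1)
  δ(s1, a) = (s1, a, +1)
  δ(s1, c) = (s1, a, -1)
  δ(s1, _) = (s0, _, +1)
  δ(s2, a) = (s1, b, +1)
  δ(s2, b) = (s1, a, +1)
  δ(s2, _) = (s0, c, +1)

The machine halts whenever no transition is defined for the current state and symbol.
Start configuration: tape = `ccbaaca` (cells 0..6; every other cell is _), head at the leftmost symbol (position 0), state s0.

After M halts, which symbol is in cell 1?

_

state=s0 head=0 tape=_[c]cbaaca   (s0,c)→(s0,_,-1)
state=s0 head=-1 tape=[_]_cbaaca   (s0,_)→(s1,a,+1)
state=s1 head=0 tape=a[_]cbaaca   (s1,_)→(s0,_,+1)
state=s0 head=1 tape=a_[c]baaca   (s0,c)→(s0,_,-1)
state=s0 head=0 tape=a[_]_baaca   (s0,_)→(s1,a,+1)
state=s1 head=1 tape=aa[_]baaca   (s1,_)→(s0,_,+1)
state=s0 head=2 tape=aa_[b]aaca
Cell 1 holds _ when M halts.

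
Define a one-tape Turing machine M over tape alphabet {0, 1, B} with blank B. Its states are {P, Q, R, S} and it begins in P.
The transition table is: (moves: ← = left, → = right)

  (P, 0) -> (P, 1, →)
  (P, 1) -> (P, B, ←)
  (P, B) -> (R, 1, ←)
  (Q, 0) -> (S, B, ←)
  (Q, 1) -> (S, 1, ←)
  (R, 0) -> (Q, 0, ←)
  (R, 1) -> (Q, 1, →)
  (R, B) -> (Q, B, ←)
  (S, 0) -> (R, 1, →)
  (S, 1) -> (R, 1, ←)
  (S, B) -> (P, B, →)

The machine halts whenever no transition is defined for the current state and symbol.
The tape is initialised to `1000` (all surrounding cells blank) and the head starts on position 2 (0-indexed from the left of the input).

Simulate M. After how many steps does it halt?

15

P | BBB10[0]0B   read 0 → write 1, move →, go to P
P | BBB101[0]B   read 0 → write 1, move →, go to P
P | BBB1011[B]   read B → write 1, move ←, go to R
R | BBB101[1]1   read 1 → write 1, move →, go to Q
Q | BBB1011[1]   read 1 → write 1, move ←, go to S
S | BBB101[1]1   read 1 → write 1, move ←, go to R
R | BBB10[1]11   read 1 → write 1, move →, go to Q
Q | BBB101[1]1   read 1 → write 1, move ←, go to S
S | BBB10[1]11   read 1 → write 1, move ←, go to R
R | BBB1[0]111   read 0 → write 0, move ←, go to Q
Q | BBB[1]0111   read 1 → write 1, move ←, go to S
S | BB[B]10111   read B → write B, move →, go to P
P | BBB[1]0111   read 1 → write B, move ←, go to P
P | BB[B]B0111   read B → write 1, move ←, go to R
R | B[B]1B0111   read B → write B, move ←, go to Q
Q | [B]B1B0111
M halts after 15 transitions.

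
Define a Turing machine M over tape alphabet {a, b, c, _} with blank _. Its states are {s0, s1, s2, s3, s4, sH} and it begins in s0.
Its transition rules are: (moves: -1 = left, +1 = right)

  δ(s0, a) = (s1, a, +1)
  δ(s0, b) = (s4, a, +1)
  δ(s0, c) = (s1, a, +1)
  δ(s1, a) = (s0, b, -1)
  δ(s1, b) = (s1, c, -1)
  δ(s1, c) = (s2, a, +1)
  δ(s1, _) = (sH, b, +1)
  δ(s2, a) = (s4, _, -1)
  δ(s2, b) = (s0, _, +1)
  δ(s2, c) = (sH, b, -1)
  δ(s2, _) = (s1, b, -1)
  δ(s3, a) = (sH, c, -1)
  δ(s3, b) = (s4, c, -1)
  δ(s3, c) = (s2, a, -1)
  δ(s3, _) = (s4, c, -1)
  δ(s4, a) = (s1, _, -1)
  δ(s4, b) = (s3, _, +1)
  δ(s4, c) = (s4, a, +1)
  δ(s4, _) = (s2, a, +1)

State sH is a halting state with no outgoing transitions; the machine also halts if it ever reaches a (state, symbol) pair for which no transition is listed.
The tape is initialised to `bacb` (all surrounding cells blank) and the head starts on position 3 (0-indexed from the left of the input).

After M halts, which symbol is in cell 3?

state=s0 head=3 tape=_bac[b]__   (s0,b)→(s4,a,+1)
state=s4 head=4 tape=_baca[_]_   (s4,_)→(s2,a,+1)
state=s2 head=5 tape=_bacaa[_]   (s2,_)→(s1,b,-1)
state=s1 head=4 tape=_baca[a]b   (s1,a)→(s0,b,-1)
state=s0 head=3 tape=_bac[a]bb   (s0,a)→(s1,a,+1)
state=s1 head=4 tape=_baca[b]b   (s1,b)→(s1,c,-1)
state=s1 head=3 tape=_bac[a]cb   (s1,a)→(s0,b,-1)
state=s0 head=2 tape=_ba[c]bcb   (s0,c)→(s1,a,+1)
state=s1 head=3 tape=_baa[b]cb   (s1,b)→(s1,c,-1)
state=s1 head=2 tape=_ba[a]ccb   (s1,a)→(s0,b,-1)
state=s0 head=1 tape=_b[a]bccb   (s0,a)→(s1,a,+1)
state=s1 head=2 tape=_ba[b]ccb   (s1,b)→(s1,c,-1)
state=s1 head=1 tape=_b[a]cccb   (s1,a)→(s0,b,-1)
state=s0 head=0 tape=_[b]bcccb   (s0,b)→(s4,a,+1)
state=s4 head=1 tape=_a[b]cccb   (s4,b)→(s3,_,+1)
state=s3 head=2 tape=_a_[c]ccb   (s3,c)→(s2,a,-1)
state=s2 head=1 tape=_a[_]accb   (s2,_)→(s1,b,-1)
state=s1 head=0 tape=_[a]baccb   (s1,a)→(s0,b,-1)
state=s0 head=-1 tape=[_]bbaccb
Cell 3 holds c when M halts.

c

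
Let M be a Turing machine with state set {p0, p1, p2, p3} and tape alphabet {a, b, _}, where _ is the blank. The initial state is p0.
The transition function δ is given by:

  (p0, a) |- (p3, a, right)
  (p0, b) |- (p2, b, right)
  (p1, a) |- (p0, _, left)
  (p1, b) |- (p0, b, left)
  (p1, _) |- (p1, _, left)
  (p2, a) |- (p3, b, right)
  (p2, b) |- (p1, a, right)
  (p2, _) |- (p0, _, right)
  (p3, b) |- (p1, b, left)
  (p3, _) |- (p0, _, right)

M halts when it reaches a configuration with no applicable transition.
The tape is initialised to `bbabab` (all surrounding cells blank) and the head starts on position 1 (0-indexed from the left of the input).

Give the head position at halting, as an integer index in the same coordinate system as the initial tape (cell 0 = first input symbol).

state=p0 head=1 tape=b[b]abab__   (p0,b)→(p2,b,right)
state=p2 head=2 tape=bb[a]bab__   (p2,a)→(p3,b,right)
state=p3 head=3 tape=bbb[b]ab__   (p3,b)→(p1,b,left)
state=p1 head=2 tape=bb[b]bab__   (p1,b)→(p0,b,left)
state=p0 head=1 tape=b[b]bbab__   (p0,b)→(p2,b,right)
state=p2 head=2 tape=bb[b]bab__   (p2,b)→(p1,a,right)
state=p1 head=3 tape=bba[b]ab__   (p1,b)→(p0,b,left)
state=p0 head=2 tape=bb[a]bab__   (p0,a)→(p3,a,right)
state=p3 head=3 tape=bba[b]ab__   (p3,b)→(p1,b,left)
state=p1 head=2 tape=bb[a]bab__   (p1,a)→(p0,_,left)
state=p0 head=1 tape=b[b]_bab__   (p0,b)→(p2,b,right)
state=p2 head=2 tape=bb[_]bab__   (p2,_)→(p0,_,right)
state=p0 head=3 tape=bb_[b]ab__   (p0,b)→(p2,b,right)
state=p2 head=4 tape=bb_b[a]b__   (p2,a)→(p3,b,right)
state=p3 head=5 tape=bb_bb[b]__   (p3,b)→(p1,b,left)
state=p1 head=4 tape=bb_b[b]b__   (p1,b)→(p0,b,left)
state=p0 head=3 tape=bb_[b]bb__   (p0,b)→(p2,b,right)
state=p2 head=4 tape=bb_b[b]b__   (p2,b)→(p1,a,right)
state=p1 head=5 tape=bb_ba[b]__   (p1,b)→(p0,b,left)
state=p0 head=4 tape=bb_b[a]b__   (p0,a)→(p3,a,right)
state=p3 head=5 tape=bb_ba[b]__   (p3,b)→(p1,b,left)
state=p1 head=4 tape=bb_b[a]b__   (p1,a)→(p0,_,left)
state=p0 head=3 tape=bb_[b]_b__   (p0,b)→(p2,b,right)
state=p2 head=4 tape=bb_b[_]b__   (p2,_)→(p0,_,right)
state=p0 head=5 tape=bb_b_[b]__   (p0,b)→(p2,b,right)
state=p2 head=6 tape=bb_b_b[_]_   (p2,_)→(p0,_,right)
state=p0 head=7 tape=bb_b_b_[_]
At halt the head is at cell 7.

7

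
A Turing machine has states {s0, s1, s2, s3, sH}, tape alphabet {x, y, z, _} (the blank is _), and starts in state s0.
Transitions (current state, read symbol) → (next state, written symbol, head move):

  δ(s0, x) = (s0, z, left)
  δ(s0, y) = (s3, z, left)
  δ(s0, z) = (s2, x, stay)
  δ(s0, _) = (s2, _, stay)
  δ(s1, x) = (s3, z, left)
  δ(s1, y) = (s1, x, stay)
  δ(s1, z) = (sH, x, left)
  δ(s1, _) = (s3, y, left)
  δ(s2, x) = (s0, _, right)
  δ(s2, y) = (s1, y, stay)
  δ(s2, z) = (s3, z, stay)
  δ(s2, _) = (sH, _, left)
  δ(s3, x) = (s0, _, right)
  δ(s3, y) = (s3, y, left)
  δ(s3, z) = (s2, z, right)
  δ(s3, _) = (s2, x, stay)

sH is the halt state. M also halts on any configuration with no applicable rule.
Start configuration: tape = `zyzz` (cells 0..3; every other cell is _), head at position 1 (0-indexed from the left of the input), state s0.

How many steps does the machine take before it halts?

9

s0 | z[y]zz_   read y → write z, move left, go to s3
s3 | [z]zzz_   read z → write z, move right, go to s2
s2 | z[z]zz_   read z → write z, move stay, go to s3
s3 | z[z]zz_   read z → write z, move right, go to s2
s2 | zz[z]z_   read z → write z, move stay, go to s3
s3 | zz[z]z_   read z → write z, move right, go to s2
s2 | zzz[z]_   read z → write z, move stay, go to s3
s3 | zzz[z]_   read z → write z, move right, go to s2
s2 | zzzz[_]   read _ → write _, move left, go to sH
sH | zzz[z]_
M halts after 9 transitions.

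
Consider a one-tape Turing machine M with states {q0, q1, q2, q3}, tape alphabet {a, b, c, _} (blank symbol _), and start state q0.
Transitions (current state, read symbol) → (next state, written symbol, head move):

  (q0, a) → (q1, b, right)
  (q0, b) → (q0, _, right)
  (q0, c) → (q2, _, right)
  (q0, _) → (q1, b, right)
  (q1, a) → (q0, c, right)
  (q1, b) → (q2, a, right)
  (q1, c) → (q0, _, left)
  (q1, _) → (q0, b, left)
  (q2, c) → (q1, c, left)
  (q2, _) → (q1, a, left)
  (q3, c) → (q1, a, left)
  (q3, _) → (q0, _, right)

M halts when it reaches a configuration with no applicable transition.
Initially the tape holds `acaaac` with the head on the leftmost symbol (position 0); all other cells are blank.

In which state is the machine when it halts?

state=q0 head=0 tape=[a]caaac_   (q0,a)→(q1,b,right)
state=q1 head=1 tape=b[c]aaac_   (q1,c)→(q0,_,left)
state=q0 head=0 tape=[b]_aaac_   (q0,b)→(q0,_,right)
state=q0 head=1 tape=_[_]aaac_   (q0,_)→(q1,b,right)
state=q1 head=2 tape=_b[a]aac_   (q1,a)→(q0,c,right)
state=q0 head=3 tape=_bc[a]ac_   (q0,a)→(q1,b,right)
state=q1 head=4 tape=_bcb[a]c_   (q1,a)→(q0,c,right)
state=q0 head=5 tape=_bcbc[c]_   (q0,c)→(q2,_,right)
state=q2 head=6 tape=_bcbc_[_]   (q2,_)→(q1,a,left)
state=q1 head=5 tape=_bcbc[_]a   (q1,_)→(q0,b,left)
state=q0 head=4 tape=_bcb[c]ba   (q0,c)→(q2,_,right)
state=q2 head=5 tape=_bcb_[b]a
No transition is defined for (q2, b); M halts in state q2.

q2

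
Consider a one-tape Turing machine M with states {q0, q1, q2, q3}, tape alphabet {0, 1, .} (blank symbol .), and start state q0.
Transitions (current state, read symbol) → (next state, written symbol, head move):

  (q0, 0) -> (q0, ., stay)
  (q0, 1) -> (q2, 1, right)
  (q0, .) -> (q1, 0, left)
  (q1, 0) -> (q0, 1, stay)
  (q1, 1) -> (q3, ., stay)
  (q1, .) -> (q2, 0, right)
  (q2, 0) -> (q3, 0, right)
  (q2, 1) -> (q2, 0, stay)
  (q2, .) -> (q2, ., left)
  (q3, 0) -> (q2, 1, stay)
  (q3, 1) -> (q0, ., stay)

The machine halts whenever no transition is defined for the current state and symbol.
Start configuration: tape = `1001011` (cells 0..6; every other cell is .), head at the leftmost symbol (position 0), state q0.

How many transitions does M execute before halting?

23

state=q0 head=0 tape=[1]001011.   (q0,1)→(q2,1,right)
state=q2 head=1 tape=1[0]01011.   (q2,0)→(q3,0,right)
state=q3 head=2 tape=10[0]1011.   (q3,0)→(q2,1,stay)
state=q2 head=2 tape=10[1]1011.   (q2,1)→(q2,0,stay)
state=q2 head=2 tape=10[0]1011.   (q2,0)→(q3,0,right)
state=q3 head=3 tape=100[1]011.   (q3,1)→(q0,.,stay)
state=q0 head=3 tape=100[.]011.   (q0,.)→(q1,0,left)
state=q1 head=2 tape=10[0]0011.   (q1,0)→(q0,1,stay)
state=q0 head=2 tape=10[1]0011.   (q0,1)→(q2,1,right)
state=q2 head=3 tape=101[0]011.   (q2,0)→(q3,0,right)
state=q3 head=4 tape=1010[0]11.   (q3,0)→(q2,1,stay)
state=q2 head=4 tape=1010[1]11.   (q2,1)→(q2,0,stay)
state=q2 head=4 tape=1010[0]11.   (q2,0)→(q3,0,right)
state=q3 head=5 tape=10100[1]1.   (q3,1)→(q0,.,stay)
state=q0 head=5 tape=10100[.]1.   (q0,.)→(q1,0,left)
state=q1 head=4 tape=1010[0]01.   (q1,0)→(q0,1,stay)
state=q0 head=4 tape=1010[1]01.   (q0,1)→(q2,1,right)
state=q2 head=5 tape=10101[0]1.   (q2,0)→(q3,0,right)
state=q3 head=6 tape=101010[1].   (q3,1)→(q0,.,stay)
state=q0 head=6 tape=101010[.].   (q0,.)→(q1,0,left)
state=q1 head=5 tape=10101[0]0.   (q1,0)→(q0,1,stay)
state=q0 head=5 tape=10101[1]0.   (q0,1)→(q2,1,right)
state=q2 head=6 tape=101011[0].   (q2,0)→(q3,0,right)
state=q3 head=7 tape=1010110[.]
M halts after 23 transitions.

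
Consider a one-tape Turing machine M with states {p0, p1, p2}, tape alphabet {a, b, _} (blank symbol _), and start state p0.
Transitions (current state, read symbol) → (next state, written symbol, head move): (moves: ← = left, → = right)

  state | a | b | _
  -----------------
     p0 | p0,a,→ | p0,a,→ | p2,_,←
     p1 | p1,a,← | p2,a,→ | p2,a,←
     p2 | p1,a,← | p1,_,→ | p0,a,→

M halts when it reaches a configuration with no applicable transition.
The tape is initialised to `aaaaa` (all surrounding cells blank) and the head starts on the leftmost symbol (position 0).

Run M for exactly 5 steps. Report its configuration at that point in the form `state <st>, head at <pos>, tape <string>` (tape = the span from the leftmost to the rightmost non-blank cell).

state=p0 head=0 tape=[a]aaaa_   (p0,a)→(p0,a,→)
state=p0 head=1 tape=a[a]aaa_   (p0,a)→(p0,a,→)
state=p0 head=2 tape=aa[a]aa_   (p0,a)→(p0,a,→)
state=p0 head=3 tape=aaa[a]a_   (p0,a)→(p0,a,→)
state=p0 head=4 tape=aaaa[a]_   (p0,a)→(p0,a,→)
state=p0 head=5 tape=aaaaa[_]
After 5 steps: state p0, head at 5, tape aaaaa.

state p0, head at 5, tape aaaaa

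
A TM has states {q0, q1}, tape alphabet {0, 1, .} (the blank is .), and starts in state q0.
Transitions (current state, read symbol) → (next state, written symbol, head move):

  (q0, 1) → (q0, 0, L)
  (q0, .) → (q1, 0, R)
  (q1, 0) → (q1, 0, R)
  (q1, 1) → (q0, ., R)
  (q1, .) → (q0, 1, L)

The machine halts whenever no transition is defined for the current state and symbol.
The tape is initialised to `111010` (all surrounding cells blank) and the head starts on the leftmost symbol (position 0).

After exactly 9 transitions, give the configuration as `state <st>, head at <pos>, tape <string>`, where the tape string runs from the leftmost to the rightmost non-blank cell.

state q0, head at 5, tape 00000.0

state=q0 head=0 tape=.[1]11010   (q0,1)→(q0,0,L)
state=q0 head=-1 tape=[.]011010   (q0,.)→(q1,0,R)
state=q1 head=0 tape=0[0]11010   (q1,0)→(q1,0,R)
state=q1 head=1 tape=00[1]1010   (q1,1)→(q0,.,R)
state=q0 head=2 tape=00.[1]010   (q0,1)→(q0,0,L)
state=q0 head=1 tape=00[.]0010   (q0,.)→(q1,0,R)
state=q1 head=2 tape=000[0]010   (q1,0)→(q1,0,R)
state=q1 head=3 tape=0000[0]10   (q1,0)→(q1,0,R)
state=q1 head=4 tape=00000[1]0   (q1,1)→(q0,.,R)
state=q0 head=5 tape=00000.[0]
After 9 steps: state q0, head at 5, tape 00000.0.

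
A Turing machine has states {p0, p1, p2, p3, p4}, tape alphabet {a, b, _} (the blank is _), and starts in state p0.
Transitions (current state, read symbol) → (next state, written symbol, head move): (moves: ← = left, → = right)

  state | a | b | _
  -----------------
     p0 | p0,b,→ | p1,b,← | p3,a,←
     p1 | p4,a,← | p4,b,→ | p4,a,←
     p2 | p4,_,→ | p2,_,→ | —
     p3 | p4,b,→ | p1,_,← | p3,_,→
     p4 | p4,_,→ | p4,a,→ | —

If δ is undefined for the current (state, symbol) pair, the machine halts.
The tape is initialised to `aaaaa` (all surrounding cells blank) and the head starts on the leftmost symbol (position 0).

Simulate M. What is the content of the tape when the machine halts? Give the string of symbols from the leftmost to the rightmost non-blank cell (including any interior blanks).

bbbb_a

p0 | [a]aaaa_   read a → write b, move →, go to p0
p0 | b[a]aaa_   read a → write b, move →, go to p0
p0 | bb[a]aa_   read a → write b, move →, go to p0
p0 | bbb[a]a_   read a → write b, move →, go to p0
p0 | bbbb[a]_   read a → write b, move →, go to p0
p0 | bbbbb[_]   read _ → write a, move ←, go to p3
p3 | bbbb[b]a   read b → write _, move ←, go to p1
p1 | bbb[b]_a   read b → write b, move →, go to p4
p4 | bbbb[_]a
The non-blank tape span at halt is bbbb_a.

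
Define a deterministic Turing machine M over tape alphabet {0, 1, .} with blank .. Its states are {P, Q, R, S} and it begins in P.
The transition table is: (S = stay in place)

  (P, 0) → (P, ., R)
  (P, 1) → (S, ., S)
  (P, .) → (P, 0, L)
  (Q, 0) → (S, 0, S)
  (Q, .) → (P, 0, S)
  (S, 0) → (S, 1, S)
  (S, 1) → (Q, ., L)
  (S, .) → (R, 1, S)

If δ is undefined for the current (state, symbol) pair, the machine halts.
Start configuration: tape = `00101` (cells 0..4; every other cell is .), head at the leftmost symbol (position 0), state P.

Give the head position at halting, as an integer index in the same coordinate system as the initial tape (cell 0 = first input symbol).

P | [0]0101   read 0 → write ., move R, go to P
P | .[0]101   read 0 → write ., move R, go to P
P | ..[1]01   read 1 → write ., move S, go to S
S | ..[.]01   read . → write 1, move S, go to R
R | ..[1]01
At halt the head is at cell 2.

2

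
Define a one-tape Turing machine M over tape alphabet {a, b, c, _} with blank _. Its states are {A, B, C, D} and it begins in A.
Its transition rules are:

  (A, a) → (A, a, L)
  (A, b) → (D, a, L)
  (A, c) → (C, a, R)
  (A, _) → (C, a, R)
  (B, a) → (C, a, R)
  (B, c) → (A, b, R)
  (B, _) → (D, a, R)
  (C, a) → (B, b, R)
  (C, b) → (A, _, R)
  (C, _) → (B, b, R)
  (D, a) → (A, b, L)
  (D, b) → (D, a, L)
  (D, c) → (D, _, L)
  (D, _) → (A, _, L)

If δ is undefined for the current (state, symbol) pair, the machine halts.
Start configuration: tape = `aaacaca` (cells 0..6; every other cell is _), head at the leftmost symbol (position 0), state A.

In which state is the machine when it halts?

A | __[a]aacaca   read a → write a, move L, go to A
A | _[_]aaacaca   read _ → write a, move R, go to C
C | _a[a]aacaca   read a → write b, move R, go to B
B | _ab[a]acaca   read a → write a, move R, go to C
C | _aba[a]caca   read a → write b, move R, go to B
B | _abab[c]aca   read c → write b, move R, go to A
A | _ababb[a]ca   read a → write a, move L, go to A
A | _abab[b]aca   read b → write a, move L, go to D
D | _aba[b]aaca   read b → write a, move L, go to D
D | _ab[a]aaaca   read a → write b, move L, go to A
A | _a[b]baaaca   read b → write a, move L, go to D
D | _[a]abaaaca   read a → write b, move L, go to A
A | [_]babaaaca   read _ → write a, move R, go to C
C | a[b]abaaaca   read b → write _, move R, go to A
A | a_[a]baaaca   read a → write a, move L, go to A
A | a[_]abaaaca   read _ → write a, move R, go to C
C | aa[a]baaaca   read a → write b, move R, go to B
B | aab[b]aaaca
No transition is defined for (B, b); M halts in state B.

B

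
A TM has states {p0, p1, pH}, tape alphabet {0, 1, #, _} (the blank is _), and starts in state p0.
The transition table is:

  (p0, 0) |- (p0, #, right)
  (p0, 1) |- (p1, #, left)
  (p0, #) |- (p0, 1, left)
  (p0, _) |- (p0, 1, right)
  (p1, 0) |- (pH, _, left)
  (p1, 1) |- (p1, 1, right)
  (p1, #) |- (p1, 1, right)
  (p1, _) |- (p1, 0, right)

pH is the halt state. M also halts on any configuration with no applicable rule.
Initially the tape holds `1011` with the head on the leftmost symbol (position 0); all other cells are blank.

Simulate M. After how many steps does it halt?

p0 | _[1]011   read 1 → write #, move left, go to p1
p1 | [_]#011   read _ → write 0, move right, go to p1
p1 | 0[#]011   read # → write 1, move right, go to p1
p1 | 01[0]11   read 0 → write _, move left, go to pH
pH | 0[1]_11
M halts after 4 transitions.

4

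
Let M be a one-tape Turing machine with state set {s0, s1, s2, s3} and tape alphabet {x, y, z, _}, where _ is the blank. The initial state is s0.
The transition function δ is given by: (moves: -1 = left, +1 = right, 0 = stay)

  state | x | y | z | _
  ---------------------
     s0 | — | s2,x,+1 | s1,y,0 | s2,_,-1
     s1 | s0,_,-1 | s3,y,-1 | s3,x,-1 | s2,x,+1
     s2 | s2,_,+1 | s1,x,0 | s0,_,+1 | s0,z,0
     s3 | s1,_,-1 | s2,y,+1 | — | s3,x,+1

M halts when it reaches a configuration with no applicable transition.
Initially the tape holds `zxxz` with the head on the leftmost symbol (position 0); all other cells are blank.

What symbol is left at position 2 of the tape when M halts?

s0 | _[z]xxz_   read z → write y, move 0, go to s1
s1 | _[y]xxz_   read y → write y, move -1, go to s3
s3 | [_]yxxz_   read _ → write x, move +1, go to s3
s3 | x[y]xxz_   read y → write y, move +1, go to s2
s2 | xy[x]xz_   read x → write _, move +1, go to s2
s2 | xy_[x]z_   read x → write _, move +1, go to s2
s2 | xy__[z]_   read z → write _, move +1, go to s0
s0 | xy___[_]   read _ → write _, move -1, go to s2
s2 | xy__[_]_   read _ → write z, move 0, go to s0
s0 | xy__[z]_   read z → write y, move 0, go to s1
s1 | xy__[y]_   read y → write y, move -1, go to s3
s3 | xy_[_]y_   read _ → write x, move +1, go to s3
s3 | xy_x[y]_   read y → write y, move +1, go to s2
s2 | xy_xy[_]   read _ → write z, move 0, go to s0
s0 | xy_xy[z]   read z → write y, move 0, go to s1
s1 | xy_xy[y]   read y → write y, move -1, go to s3
s3 | xy_x[y]y   read y → write y, move +1, go to s2
s2 | xy_xy[y]   read y → write x, move 0, go to s1
s1 | xy_xy[x]   read x → write _, move -1, go to s0
s0 | xy_x[y]_   read y → write x, move +1, go to s2
s2 | xy_xx[_]   read _ → write z, move 0, go to s0
s0 | xy_xx[z]   read z → write y, move 0, go to s1
s1 | xy_xx[y]   read y → write y, move -1, go to s3
s3 | xy_x[x]y   read x → write _, move -1, go to s1
s1 | xy_[x]_y   read x → write _, move -1, go to s0
s0 | xy[_]__y   read _ → write _, move -1, go to s2
s2 | x[y]___y   read y → write x, move 0, go to s1
s1 | x[x]___y   read x → write _, move -1, go to s0
s0 | [x]____y
Cell 2 holds _ when M halts.

_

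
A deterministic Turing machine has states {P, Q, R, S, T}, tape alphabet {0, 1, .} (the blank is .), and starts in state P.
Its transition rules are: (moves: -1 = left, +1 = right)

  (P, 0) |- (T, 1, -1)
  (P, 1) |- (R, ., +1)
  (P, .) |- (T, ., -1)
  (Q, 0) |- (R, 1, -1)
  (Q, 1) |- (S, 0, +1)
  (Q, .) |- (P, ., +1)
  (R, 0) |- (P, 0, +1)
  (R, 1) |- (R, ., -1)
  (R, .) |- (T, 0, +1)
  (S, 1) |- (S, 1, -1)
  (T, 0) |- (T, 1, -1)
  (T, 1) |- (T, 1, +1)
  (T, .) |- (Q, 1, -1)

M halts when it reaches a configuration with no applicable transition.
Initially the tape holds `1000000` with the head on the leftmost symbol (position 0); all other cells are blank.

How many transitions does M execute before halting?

30

state=P head=0 tape=.[1]000000.   (P,1)→(R,.,+1)
state=R head=1 tape=..[0]00000.   (R,0)→(P,0,+1)
state=P head=2 tape=..0[0]0000.   (P,0)→(T,1,-1)
state=T head=1 tape=..[0]10000.   (T,0)→(T,1,-1)
state=T head=0 tape=.[.]110000.   (T,.)→(Q,1,-1)
state=Q head=-1 tape=[.]1110000.   (Q,.)→(P,.,+1)
state=P head=0 tape=.[1]110000.   (P,1)→(R,.,+1)
state=R head=1 tape=..[1]10000.   (R,1)→(R,.,-1)
state=R head=0 tape=.[.].10000.   (R,.)→(T,0,+1)
state=T head=1 tape=.0[.]10000.   (T,.)→(Q,1,-1)
state=Q head=0 tape=.[0]110000.   (Q,0)→(R,1,-1)
state=R head=-1 tape=[.]1110000.   (R,.)→(T,0,+1)
state=T head=0 tape=0[1]110000.   (T,1)→(T,1,+1)
state=T head=1 tape=01[1]10000.   (T,1)→(T,1,+1)
state=T head=2 tape=011[1]0000.   (T,1)→(T,1,+1)
state=T head=3 tape=0111[0]000.   (T,0)→(T,1,-1)
state=T head=2 tape=011[1]1000.   (T,1)→(T,1,+1)
state=T head=3 tape=0111[1]000.   (T,1)→(T,1,+1)
state=T head=4 tape=01111[0]00.   (T,0)→(T,1,-1)
state=T head=3 tape=0111[1]100.   (T,1)→(T,1,+1)
state=T head=4 tape=01111[1]00.   (T,1)→(T,1,+1)
state=T head=5 tape=011111[0]0.   (T,0)→(T,1,-1)
state=T head=4 tape=01111[1]10.   (T,1)→(T,1,+1)
state=T head=5 tape=011111[1]0.   (T,1)→(T,1,+1)
state=T head=6 tape=0111111[0].   (T,0)→(T,1,-1)
state=T head=5 tape=011111[1]1.   (T,1)→(T,1,+1)
state=T head=6 tape=0111111[1].   (T,1)→(T,1,+1)
state=T head=7 tape=01111111[.]   (T,.)→(Q,1,-1)
state=Q head=6 tape=0111111[1]1   (Q,1)→(S,0,+1)
state=S head=7 tape=01111110[1]   (S,1)→(S,1,-1)
state=S head=6 tape=0111111[0]1
M halts after 30 transitions.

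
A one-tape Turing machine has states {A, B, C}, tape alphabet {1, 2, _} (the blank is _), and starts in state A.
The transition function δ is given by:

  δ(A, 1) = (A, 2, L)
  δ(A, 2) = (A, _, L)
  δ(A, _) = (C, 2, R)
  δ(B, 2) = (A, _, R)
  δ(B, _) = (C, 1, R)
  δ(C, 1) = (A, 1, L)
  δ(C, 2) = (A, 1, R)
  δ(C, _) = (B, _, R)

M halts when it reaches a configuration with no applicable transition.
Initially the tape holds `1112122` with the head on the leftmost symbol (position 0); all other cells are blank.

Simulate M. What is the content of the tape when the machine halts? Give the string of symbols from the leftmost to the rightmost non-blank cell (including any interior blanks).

state=A head=0 tape=__[1]112122   (A,1)→(A,2,L)
state=A head=-1 tape=_[_]2112122   (A,_)→(C,2,R)
state=C head=0 tape=_2[2]112122   (C,2)→(A,1,R)
state=A head=1 tape=_21[1]12122   (A,1)→(A,2,L)
state=A head=0 tape=_2[1]212122   (A,1)→(A,2,L)
state=A head=-1 tape=_[2]2212122   (A,2)→(A,_,L)
state=A head=-2 tape=[_]_2212122   (A,_)→(C,2,R)
state=C head=-1 tape=2[_]2212122   (C,_)→(B,_,R)
state=B head=0 tape=2_[2]212122   (B,2)→(A,_,R)
state=A head=1 tape=2__[2]12122   (A,2)→(A,_,L)
state=A head=0 tape=2_[_]_12122   (A,_)→(C,2,R)
state=C head=1 tape=2_2[_]12122   (C,_)→(B,_,R)
state=B head=2 tape=2_2_[1]2122
The non-blank tape span at halt is 2_2_12122.

2_2_12122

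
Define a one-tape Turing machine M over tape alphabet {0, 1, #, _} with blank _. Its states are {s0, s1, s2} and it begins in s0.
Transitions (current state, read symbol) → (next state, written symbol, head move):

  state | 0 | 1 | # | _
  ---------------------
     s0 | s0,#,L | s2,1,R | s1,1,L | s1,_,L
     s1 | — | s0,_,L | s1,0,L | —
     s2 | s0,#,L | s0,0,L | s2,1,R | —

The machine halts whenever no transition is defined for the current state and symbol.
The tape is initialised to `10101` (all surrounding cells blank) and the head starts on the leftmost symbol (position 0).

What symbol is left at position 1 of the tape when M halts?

1

s0 | [1]0101_   read 1 → write 1, move R, go to s2
s2 | 1[0]101_   read 0 → write #, move L, go to s0
s0 | [1]#101_   read 1 → write 1, move R, go to s2
s2 | 1[#]101_   read # → write 1, move R, go to s2
s2 | 11[1]01_   read 1 → write 0, move L, go to s0
s0 | 1[1]001_   read 1 → write 1, move R, go to s2
s2 | 11[0]01_   read 0 → write #, move L, go to s0
s0 | 1[1]#01_   read 1 → write 1, move R, go to s2
s2 | 11[#]01_   read # → write 1, move R, go to s2
s2 | 111[0]1_   read 0 → write #, move L, go to s0
s0 | 11[1]#1_   read 1 → write 1, move R, go to s2
s2 | 111[#]1_   read # → write 1, move R, go to s2
s2 | 1111[1]_   read 1 → write 0, move L, go to s0
s0 | 111[1]0_   read 1 → write 1, move R, go to s2
s2 | 1111[0]_   read 0 → write #, move L, go to s0
s0 | 111[1]#_   read 1 → write 1, move R, go to s2
s2 | 1111[#]_   read # → write 1, move R, go to s2
s2 | 11111[_]
Cell 1 holds 1 when M halts.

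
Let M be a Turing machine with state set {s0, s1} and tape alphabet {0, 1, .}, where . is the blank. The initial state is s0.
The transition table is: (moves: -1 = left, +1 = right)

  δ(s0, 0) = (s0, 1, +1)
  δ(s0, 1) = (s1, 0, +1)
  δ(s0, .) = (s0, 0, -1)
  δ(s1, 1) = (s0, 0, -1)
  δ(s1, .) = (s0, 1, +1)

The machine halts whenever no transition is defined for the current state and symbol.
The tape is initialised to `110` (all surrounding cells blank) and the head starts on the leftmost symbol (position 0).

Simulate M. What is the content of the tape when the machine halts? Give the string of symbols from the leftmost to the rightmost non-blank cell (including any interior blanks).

s0 | [1]10.   read 1 → write 0, move +1, go to s1
s1 | 0[1]0.   read 1 → write 0, move -1, go to s0
s0 | [0]00.   read 0 → write 1, move +1, go to s0
s0 | 1[0]0.   read 0 → write 1, move +1, go to s0
s0 | 11[0].   read 0 → write 1, move +1, go to s0
s0 | 111[.]   read . → write 0, move -1, go to s0
s0 | 11[1]0   read 1 → write 0, move +1, go to s1
s1 | 110[0]
The non-blank tape span at halt is 1100.

1100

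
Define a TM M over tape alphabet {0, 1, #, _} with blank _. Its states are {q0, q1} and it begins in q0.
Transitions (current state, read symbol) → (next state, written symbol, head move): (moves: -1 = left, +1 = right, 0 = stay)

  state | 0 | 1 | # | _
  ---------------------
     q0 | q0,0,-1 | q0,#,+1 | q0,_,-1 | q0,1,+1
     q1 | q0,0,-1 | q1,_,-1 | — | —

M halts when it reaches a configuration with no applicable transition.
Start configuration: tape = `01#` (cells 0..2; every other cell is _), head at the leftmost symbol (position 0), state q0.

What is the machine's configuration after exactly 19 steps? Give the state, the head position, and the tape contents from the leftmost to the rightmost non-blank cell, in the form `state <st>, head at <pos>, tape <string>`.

state q0, head at -3, tape 01#

state=q0 head=0 tape=___[0]1#   (q0,0)→(q0,0,-1)
state=q0 head=-1 tape=__[_]01#   (q0,_)→(q0,1,+1)
state=q0 head=0 tape=__1[0]1#   (q0,0)→(q0,0,-1)
state=q0 head=-1 tape=__[1]01#   (q0,1)→(q0,#,+1)
state=q0 head=0 tape=__#[0]1#   (q0,0)→(q0,0,-1)
state=q0 head=-1 tape=__[#]01#   (q0,#)→(q0,_,-1)
state=q0 head=-2 tape=_[_]_01#   (q0,_)→(q0,1,+1)
state=q0 head=-1 tape=_1[_]01#   (q0,_)→(q0,1,+1)
state=q0 head=0 tape=_11[0]1#   (q0,0)→(q0,0,-1)
state=q0 head=-1 tape=_1[1]01#   (q0,1)→(q0,#,+1)
state=q0 head=0 tape=_1#[0]1#   (q0,0)→(q0,0,-1)
state=q0 head=-1 tape=_1[#]01#   (q0,#)→(q0,_,-1)
state=q0 head=-2 tape=_[1]_01#   (q0,1)→(q0,#,+1)
state=q0 head=-1 tape=_#[_]01#   (q0,_)→(q0,1,+1)
state=q0 head=0 tape=_#1[0]1#   (q0,0)→(q0,0,-1)
state=q0 head=-1 tape=_#[1]01#   (q0,1)→(q0,#,+1)
state=q0 head=0 tape=_##[0]1#   (q0,0)→(q0,0,-1)
state=q0 head=-1 tape=_#[#]01#   (q0,#)→(q0,_,-1)
state=q0 head=-2 tape=_[#]_01#   (q0,#)→(q0,_,-1)
state=q0 head=-3 tape=[_]__01#
After 19 steps: state q0, head at -3, tape 01#.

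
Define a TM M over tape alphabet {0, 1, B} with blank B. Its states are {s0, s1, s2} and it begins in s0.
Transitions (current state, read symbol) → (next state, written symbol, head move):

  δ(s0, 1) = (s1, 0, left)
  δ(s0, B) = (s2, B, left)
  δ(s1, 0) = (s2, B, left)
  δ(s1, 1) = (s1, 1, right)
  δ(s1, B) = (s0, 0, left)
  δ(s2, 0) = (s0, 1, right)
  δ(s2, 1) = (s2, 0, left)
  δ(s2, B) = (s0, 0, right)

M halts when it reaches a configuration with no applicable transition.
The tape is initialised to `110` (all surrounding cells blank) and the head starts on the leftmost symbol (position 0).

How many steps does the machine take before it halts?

state=s0 head=0 tape=BBBB[1]10   (s0,1)→(s1,0,left)
state=s1 head=-1 tape=BBB[B]010   (s1,B)→(s0,0,left)
state=s0 head=-2 tape=BB[B]0010   (s0,B)→(s2,B,left)
state=s2 head=-3 tape=B[B]B0010   (s2,B)→(s0,0,right)
state=s0 head=-2 tape=B0[B]0010   (s0,B)→(s2,B,left)
state=s2 head=-3 tape=B[0]B0010   (s2,0)→(s0,1,right)
state=s0 head=-2 tape=B1[B]0010   (s0,B)→(s2,B,left)
state=s2 head=-3 tape=B[1]B0010   (s2,1)→(s2,0,left)
state=s2 head=-4 tape=[B]0B0010   (s2,B)→(s0,0,right)
state=s0 head=-3 tape=0[0]B0010
M halts after 9 transitions.

9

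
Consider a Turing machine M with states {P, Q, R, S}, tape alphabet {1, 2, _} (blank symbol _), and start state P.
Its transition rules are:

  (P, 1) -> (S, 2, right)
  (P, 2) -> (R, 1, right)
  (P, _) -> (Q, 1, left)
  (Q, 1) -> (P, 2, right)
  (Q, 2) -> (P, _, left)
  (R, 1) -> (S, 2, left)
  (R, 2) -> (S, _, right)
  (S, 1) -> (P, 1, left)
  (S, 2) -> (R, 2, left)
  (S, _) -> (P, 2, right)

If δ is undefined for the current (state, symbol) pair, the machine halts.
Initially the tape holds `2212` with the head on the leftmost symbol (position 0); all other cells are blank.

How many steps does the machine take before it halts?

14

state=P head=0 tape=__[2]212   (P,2)→(R,1,right)
state=R head=1 tape=__1[2]12   (R,2)→(S,_,right)
state=S head=2 tape=__1_[1]2   (S,1)→(P,1,left)
state=P head=1 tape=__1[_]12   (P,_)→(Q,1,left)
state=Q head=0 tape=__[1]112   (Q,1)→(P,2,right)
state=P head=1 tape=__2[1]12   (P,1)→(S,2,right)
state=S head=2 tape=__22[1]2   (S,1)→(P,1,left)
state=P head=1 tape=__2[2]12   (P,2)→(R,1,right)
state=R head=2 tape=__21[1]2   (R,1)→(S,2,left)
state=S head=1 tape=__2[1]22   (S,1)→(P,1,left)
state=P head=0 tape=__[2]122   (P,2)→(R,1,right)
state=R head=1 tape=__1[1]22   (R,1)→(S,2,left)
state=S head=0 tape=__[1]222   (S,1)→(P,1,left)
state=P head=-1 tape=_[_]1222   (P,_)→(Q,1,left)
state=Q head=-2 tape=[_]11222
M halts after 14 transitions.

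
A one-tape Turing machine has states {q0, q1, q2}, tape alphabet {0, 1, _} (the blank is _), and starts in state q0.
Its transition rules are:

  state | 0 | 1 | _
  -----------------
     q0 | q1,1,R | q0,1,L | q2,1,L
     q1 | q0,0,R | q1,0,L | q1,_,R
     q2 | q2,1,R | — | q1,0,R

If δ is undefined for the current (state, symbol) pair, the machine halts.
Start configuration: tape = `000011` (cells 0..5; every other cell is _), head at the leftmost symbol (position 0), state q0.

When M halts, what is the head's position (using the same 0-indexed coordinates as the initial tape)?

state=q0 head=0 tape=[0]00011_   (q0,0)→(q1,1,R)
state=q1 head=1 tape=1[0]0011_   (q1,0)→(q0,0,R)
state=q0 head=2 tape=10[0]011_   (q0,0)→(q1,1,R)
state=q1 head=3 tape=101[0]11_   (q1,0)→(q0,0,R)
state=q0 head=4 tape=1010[1]1_   (q0,1)→(q0,1,L)
state=q0 head=3 tape=101[0]11_   (q0,0)→(q1,1,R)
state=q1 head=4 tape=1011[1]1_   (q1,1)→(q1,0,L)
state=q1 head=3 tape=101[1]01_   (q1,1)→(q1,0,L)
state=q1 head=2 tape=10[1]001_   (q1,1)→(q1,0,L)
state=q1 head=1 tape=1[0]0001_   (q1,0)→(q0,0,R)
state=q0 head=2 tape=10[0]001_   (q0,0)→(q1,1,R)
state=q1 head=3 tape=101[0]01_   (q1,0)→(q0,0,R)
state=q0 head=4 tape=1010[0]1_   (q0,0)→(q1,1,R)
state=q1 head=5 tape=10101[1]_   (q1,1)→(q1,0,L)
state=q1 head=4 tape=1010[1]0_   (q1,1)→(q1,0,L)
state=q1 head=3 tape=101[0]00_   (q1,0)→(q0,0,R)
state=q0 head=4 tape=1010[0]0_   (q0,0)→(q1,1,R)
state=q1 head=5 tape=10101[0]_   (q1,0)→(q0,0,R)
state=q0 head=6 tape=101010[_]   (q0,_)→(q2,1,L)
state=q2 head=5 tape=10101[0]1   (q2,0)→(q2,1,R)
state=q2 head=6 tape=101011[1]
At halt the head is at cell 6.

6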